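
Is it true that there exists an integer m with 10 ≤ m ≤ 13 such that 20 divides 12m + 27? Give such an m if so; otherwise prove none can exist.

The values of 12m + 27 for m = 10, 11, 12, 13 are 147, 159, 171, 183; reduced mod 20 these are 7, 19, 11, 3.
The residue 0 does not occur, so no m in [10, 13] makes 12m + 27 a multiple of 20.

No, no such integer m in that range exists.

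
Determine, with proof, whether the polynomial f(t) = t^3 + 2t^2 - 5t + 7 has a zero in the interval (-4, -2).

Yes, f has a root in the interval.

f(-4) = -5 and f(-2) = 17, which have opposite signs.
Since f is a polynomial it is continuous on [-4, -2].
By the Intermediate Value Theorem f must vanish at some point of (-4, -2).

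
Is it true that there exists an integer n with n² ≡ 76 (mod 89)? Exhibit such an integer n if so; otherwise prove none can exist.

Apply Euler's criterion with the prime 89: 76 is a quadratic residue iff 76^44 ≡ 1 (mod 89), and a non-residue iff it is ≡ −1.
Squaring successively (mod 89): 76^2 = 5776 ≡ 80; 76^4 ≡ 80² = 6400 ≡ 81; 76^8 ≡ 81² = 6561 ≡ 64; 76^16 ≡ 64² = 4096 ≡ 2; 76^32 ≡ 2² = 4 ≡ 4.
Since 44 = 32 + 8 + 4, 76^44 ≡ 4 · 64 · 81; multiplying out mod 89: 4·64 = 256 ≡ 78, then 78·81 = 6318 ≡ 88. Thus 76^44 ≡ 88 ≡ −1 (mod 89).
The value −1 means 76 is a non-residue modulo 89, so n² ≡ 76 (mod 89) is impossible.

No such integer exists.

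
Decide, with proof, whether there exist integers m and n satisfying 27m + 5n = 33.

Since gcd(27, 5) = 1, every integer is an integer combination of 27 and 5.
Dividing repeatedly: 27 = 5·5 + 2, 5 = 2·2 + 1, 2 = 2·1 + 0.
Working back up the chain: 1 = 5 − 2·2 = 5 − 2·(27 − 5·5) = −2·27 + 11·5. So 27·(-2) + 5·11 = 1.
Scaling by 33 gives the particular solution (m, n) = (-66, 363).
The general solution is m = -66 + 5k, n = 363 − 27k; taking k = 14 gives the smaller pair m = 4, n = -15.
Check: 27·4 + 5·(-15) = 108 − 75 = 33. ✓

m = 4, n = -15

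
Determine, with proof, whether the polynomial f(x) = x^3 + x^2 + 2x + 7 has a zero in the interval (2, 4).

No such root exists.

f(2) = 23 and f(4) = 95, both positive.
f'(x) = 3x^2 + 2x + 2 has discriminant 2² − 4·3·2 = -20 < 0, so f' has no real roots and is positive for every real x.
So f is strictly increasing; between 2 and 4 its values lie between f(2) = 23 and f(4) = 95, all positive. Therefore f has no root in (2, 4).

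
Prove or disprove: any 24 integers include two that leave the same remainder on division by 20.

Yes.

Partition the integers by their residue mod 20; there are 20 classes.
Placing 24 integers into 20 classes, some class receives at least two — say a and b.
That is, a and b leave the same remainder on division by 20, as claimed.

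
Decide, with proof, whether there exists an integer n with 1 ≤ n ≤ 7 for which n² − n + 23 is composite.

At n = 4: 4² − 4 + 23 = 35 = 5·7, which is composite.

n = 4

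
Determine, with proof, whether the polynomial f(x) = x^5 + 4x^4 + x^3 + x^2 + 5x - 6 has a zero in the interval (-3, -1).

f(-3) = 42 and f(-1) = -8, which have opposite signs.
f is continuous everywhere (it is a polynomial), in particular on [-3, -1].
By the Intermediate Value Theorem f must vanish at some point of (-3, -1).

Such a root exists.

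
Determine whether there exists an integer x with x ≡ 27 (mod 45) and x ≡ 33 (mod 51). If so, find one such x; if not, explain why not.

x = 747

Here gcd(45, 51) = 3, and both 27 and 33 leave remainder 0 mod 3, so the system is consistent.
Write x = 27 + 45t. Then 45t ≡ 33 − 27 ≡ 6 (mod 51); dividing through by 3 gives 15t ≡ 2 (mod 17).
Invert 15 mod 17 by the Euclidean algorithm: 17 = 1·15 + 2, 15 = 7·2 + 1, 2 = 2·1 + 0; back-substituting, 1 = 15 − 7·2 = 15 − 7·(17 − 1·15) = −7·17 + 8·15. Hence 15·8 ≡ 1, so 15⁻¹ ≡ 8 (mod 17).
Multiplying by 8: t ≡ 8·2 = 16 (mod 17).
Then x = 27 + 45·16 = 747.
Verify: 747 = 16·45 + 27 and 747 = 14·51 + 33. ✓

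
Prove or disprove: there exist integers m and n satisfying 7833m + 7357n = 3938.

Both 7833 and 7357 are divisible by gcd(7833, 7357) = 7, hence so is any combination 7833m + 7357n.
However 3938 leaves remainder 4 on division by 7.
So the equation is unsolvable over ℤ.

There are no such integers.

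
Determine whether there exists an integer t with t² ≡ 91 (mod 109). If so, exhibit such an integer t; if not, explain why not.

Apply Euler's criterion with the prime 109: 91 is a quadratic residue iff 91^54 ≡ 1 (mod 109), and a non-residue iff it is ≡ −1.
Squaring successively (mod 109): 91^2 = 8281 ≡ 106; 91^4 ≡ 106² = 11236 ≡ 9; 91^8 ≡ 9² = 81 ≡ 81; 91^16 ≡ 81² = 6561 ≡ 21; 91^32 ≡ 21² = 441 ≡ 5.
Since 54 = 32 + 16 + 4 + 2, 91^54 ≡ 5 · 21 · 9 · 106; multiplying out mod 109: 5·21 = 105 ≡ 105, then 105·9 = 945 ≡ 73, then 73·106 = 7738 ≡ 108. Thus 91^54 ≡ 108 ≡ −1 (mod 109).
By Euler's criterion 91 is a quadratic non-residue mod 109: no t satisfies t² ≡ 91 (mod 109).

No, no such integer exists.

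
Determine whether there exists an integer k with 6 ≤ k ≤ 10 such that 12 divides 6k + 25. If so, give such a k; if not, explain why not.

There is no such integer k in that range.

For k = 6, 7, …, 10 the values of 6k + 25 modulo 12 are 1, 7, 1, 7, 1 respectively.
None is 0, so 12 never divides 6k + 25 on this range.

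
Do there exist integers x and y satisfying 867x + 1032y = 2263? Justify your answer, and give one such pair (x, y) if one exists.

There are no such integers.

gcd(867, 1032) = 3, so every integer of the form 867x + 1032y is a multiple of 3.
But 2263 = 3·754 + 1, so 3 ∤ 2263.
Therefore 867x + 1032y = 2263 has no solution in integers.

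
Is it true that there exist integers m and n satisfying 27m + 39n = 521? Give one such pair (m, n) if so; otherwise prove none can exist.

Both 27 and 39 are divisible by gcd(27, 39) = 3, hence so is any combination 27m + 39n.
But 521 = 3·173 + 2, so 3 ∤ 521.
So the equation is unsolvable over ℤ.

No, no such integers exist.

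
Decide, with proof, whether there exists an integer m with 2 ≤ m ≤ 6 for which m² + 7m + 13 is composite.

m = 6

At m = 6: 6² + 7·6 + 13 = 91 = 7·13, which is composite.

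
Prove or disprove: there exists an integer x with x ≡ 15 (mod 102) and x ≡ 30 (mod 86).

Reduce both congruences modulo 2, which divides 102 and 86: they say x ≡ 15 (mod 2) and x ≡ 30 (mod 2).
But 15 mod 2 = 1 while 30 mod 2 = 0, a contradiction.
So no integer satisfies both congruences.

No such integer exists.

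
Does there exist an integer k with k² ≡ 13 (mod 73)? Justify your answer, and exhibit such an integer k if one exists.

There is no such integer.

Apply Euler's criterion with the prime 73: 13 is a quadratic residue iff 13^36 ≡ 1 (mod 73), and a non-residue iff it is ≡ −1.
Squaring successively (mod 73): 13^2 = 169 ≡ 23; 13^4 ≡ 23² = 529 ≡ 18; 13^8 ≡ 18² = 324 ≡ 32; 13^16 ≡ 32² = 1024 ≡ 2; 13^32 ≡ 2² = 4 ≡ 4.
Since 36 = 32 + 4, 13^36 ≡ 4 · 18; multiplying out mod 73: 4·18 = 72 ≡ 72. Thus 13^36 ≡ 72 ≡ −1 (mod 73).
By Euler's criterion 13 is a quadratic non-residue mod 73: no k satisfies k² ≡ 13 (mod 73).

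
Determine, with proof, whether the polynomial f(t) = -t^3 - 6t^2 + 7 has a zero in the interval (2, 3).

f(2) = -25 and f(3) = -74, both negative, so a sign-change argument is unavailable; we show f keeps this sign on the whole interval.
Substitute t = 2 + u, where 0 < u < 1 on the interval. Expanding, f(2 + u) = -u^3 - 12u^2 - 36u - 25.
The nonzero coefficients here are all negative, so for u > 0 every term is negative (or zero), and the constant term -25 is strictly negative.
Therefore f(t) < 0 throughout (2, 3), and f has no zero there.

No.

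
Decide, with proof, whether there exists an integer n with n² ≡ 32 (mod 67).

There is no such integer.

67 is prime, so by Euler's criterion 32 is a square mod 67 iff 32^((67−1)/2) = 32^33 ≡ 1 (mod 67).
Squaring successively (mod 67): 32^2 = 1024 ≡ 19; 32^4 ≡ 19² = 361 ≡ 26; 32^8 ≡ 26² = 676 ≡ 6; 32^16 ≡ 6² = 36 ≡ 36; 32^32 ≡ 36² = 1296 ≡ 23.
Since 33 = 32 + 1, 32^33 ≡ 23 · 32; multiplying out mod 67: 23·32 = 736 ≡ 66. Thus 32^33 ≡ 66 ≡ −1 (mod 67).
The value −1 means 32 is a non-residue modulo 67, so n² ≡ 32 (mod 67) is impossible.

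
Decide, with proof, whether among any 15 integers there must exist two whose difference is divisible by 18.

Try 15 consecutive integers, 28, 29, …, 42. Their remainders mod 18 are 10, 11, 12, 13, 14, 15, 16, 17, 0, 1, 2, 3, 4, 5, 6 — pairwise different, as any 15 ≤ 18 consecutive integers have distinct residues.
Any two of them differ by at most 14 < 18 and by at least 1, so no difference is a multiple of 18.

No; for instance {28, 29, 30, 31, 32, 33, 34, 35, 36, 37, 38, 39, 40, 41, 42} is a counterexample.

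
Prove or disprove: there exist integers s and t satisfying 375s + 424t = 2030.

Since gcd(375, 424) = 1, every integer is an integer combination of 375 and 424.
Run the Euclidean algorithm on 424 and 375: 424 = 1·375 + 49, 375 = 7·49 + 32, 49 = 1·32 + 17, 32 = 1·17 + 15, 17 = 1·15 + 2, 15 = 7·2 + 1, 2 = 2·1 + 0.
Back-substituting, 1 = 15 − 7·2 = 15 − 7·(17 − 1·15) = −7·17 + 8·15 = −7·17 + 8·(32 − 1·17) = 8·32 − 15·17 = 8·32 − 15·(49 − 1·32) = −15·49 + 23·32 = −15·49 + 23·(375 − 7·49) = 23·375 − 176·49 = 23·375 − 176·(424 − 1·375) = −176·424 + 199·375; that is, 375·199 + 424·(-176) = 1.
Multiplying through by 2030: s = 199·2030 = 403970, t = (-176)·2030 = -357280 is a solution.
The general solution is s = 403970 + 424k, t = -357280 − 375k; taking k = -952 gives the smaller pair s = 322, t = -280.
Check: 375·322 + 424·(-280) = 120750 − 118720 = 2030. ✓

s = 322, t = -280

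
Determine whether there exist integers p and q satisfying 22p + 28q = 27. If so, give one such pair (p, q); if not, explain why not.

Both 22 and 28 are divisible by gcd(22, 28) = 2, hence so is any combination 22p + 28q.
But 27 = 2·13 + 1, so 2 ∤ 27.
So the equation is unsolvable over ℤ.

There are no such integers.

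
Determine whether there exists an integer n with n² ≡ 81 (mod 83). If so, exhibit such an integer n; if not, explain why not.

n = 9

Take n = 9. Then 9² = 81, and since 0 ≤ 81 < 83 this is already reduced: 9² ≡ 81 (mod 83).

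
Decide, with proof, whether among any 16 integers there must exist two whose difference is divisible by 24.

Try 16 consecutive integers, 55, 56, …, 70. Their remainders mod 24 are 7, 8, 9, 10, 11, 12, 13, 14, 15, 16, 17, 18, 19, 20, 21, 22 — pairwise different, as any 16 ≤ 24 consecutive integers have distinct residues.
No two share a residue, so no pair has difference divisible by 24; the claim fails for this set.

No, the set {55, 56, 57, 58, 59, 60, 61, 62, 63, 64, 65, 66, 67, 68, 69, 70} is a counterexample.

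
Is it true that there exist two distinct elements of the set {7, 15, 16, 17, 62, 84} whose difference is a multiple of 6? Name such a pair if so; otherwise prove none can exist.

Reduce each element modulo 6: 7↦1, 15↦3, 16↦4, 17↦5, 62↦2, 84↦0.
These 6 residues are pairwise different, hence no difference of two elements is divisible by 6.

No, no such pair exists.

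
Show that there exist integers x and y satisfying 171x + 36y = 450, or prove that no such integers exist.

x = 2, y = 3

Since gcd(171, 36) = 9 and 450 = 9·50, Bézout's identity guarantees a solution.
Dividing through by 9 reduces the equation to 19x + 4y = 50.
Dividing repeatedly: 19 = 4·4 + 3, 4 = 1·3 + 1, 3 = 3·1 + 0.
Unwinding: 1 = 4 − 1·3 = 4 − (19 − 4·4) = −19 + 5·4, i.e. 19·(-1) + 4·5 = 1.
Multiplying through by 50: x = (-1)·50 = -50, y = 5·50 = 250 is a solution.
Shifting by a multiple of (4, −19) keeps it a solution: x = -50 + 13·4 = 2, y = 250 − 13·19 = 3.
Indeed 171·2 + 36·3 = 342 + 108 = 450.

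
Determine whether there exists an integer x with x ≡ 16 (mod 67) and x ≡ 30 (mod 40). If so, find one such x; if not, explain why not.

Since 67 and 40 share no common factor, CRT says the pair of congruences has a solution (unique mod 2680).
Write x = 16 + 67t and require 16 + 67t ≡ 30 (mod 40), i.e. 67t ≡ 14 (mod 40).
67 ≡ 27 (mod 40), so this reads 27t ≡ 14 (mod 40). Invert 27 mod 40 by the Euclidean algorithm: 40 = 1·27 + 13, 27 = 2·13 + 1, 13 = 13·1 + 0; back-substituting, 1 = 27 − 2·13 = 27 − 2·(40 − 1·27) = −2·40 + 3·27. Hence 27·3 ≡ 1, so 27⁻¹ ≡ 3 (mod 40).
Therefore t ≡ 3·14 = 42 ≡ 2 (mod 40).
With t = 2: x = 16 + 67·2 = 150.
Check: 150 mod 67 = 16, 150 mod 40 = 30. ✓

x = 150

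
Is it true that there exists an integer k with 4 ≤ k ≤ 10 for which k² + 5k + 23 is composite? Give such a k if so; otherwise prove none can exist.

There is no such integer k in that range.

The values for k = 4, 5, …, 10 are 59, 73, 89, 107, 127, 149, 173, and each of these is prime.
So no value in the range makes the expression composite.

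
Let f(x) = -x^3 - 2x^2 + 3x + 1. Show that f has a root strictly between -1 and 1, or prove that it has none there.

f(-1) = -3 and f(1) = 1, which have opposite signs.
Since f is a polynomial it is continuous on [-1, 1].
By the Intermediate Value Theorem, f takes the value 0 somewhere in the open interval.

Such a root exists.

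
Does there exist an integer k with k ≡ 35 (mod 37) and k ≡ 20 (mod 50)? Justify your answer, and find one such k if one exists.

k = 220

Since 37 and 50 share no common factor, CRT says the pair of congruences has a solution (unique mod 1850).
Any solution of the first congruence is k = 35 + 37t; substituting into the second, 37t ≡ 20 − 35 ≡ 35 (mod 50).
Since 37·23 = 851 = 17·50 + 1, the inverse of 37 mod 50 is 23.
Multiplying by 23: t ≡ 23·35 = 805 ≡ 5 (mod 50).
Taking t = 5 gives k = 35 + 37·5 = 220.
Indeed 220 ≡ 35 (mod 37) and 220 ≡ 20 (mod 50).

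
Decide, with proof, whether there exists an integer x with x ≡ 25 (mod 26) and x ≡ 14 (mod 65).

There is no such integer.

gcd(26, 65) = 13. If x ≡ 25 (mod 26) and x ≡ 14 (mod 65), then x ≡ 25 (mod 13) and x ≡ 14 (mod 13).
However 25 ≡ 12 and 14 ≡ 1 (mod 13), and 12 ≠ 1.
Hence the system has no solution.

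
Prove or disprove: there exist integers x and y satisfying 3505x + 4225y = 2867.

There are no such integers.

Both 3505 and 4225 are divisible by gcd(3505, 4225) = 5, hence so is any combination 3505x + 4225y.
However 2867 leaves remainder 2 on division by 5.
So the equation is unsolvable over ℤ.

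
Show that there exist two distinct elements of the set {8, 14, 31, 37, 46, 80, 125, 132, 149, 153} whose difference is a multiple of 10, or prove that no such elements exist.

Residues mod 10: 8↦8, 14↦4, 31↦1, 37↦7, 46↦6, 80↦0, 125↦5, 132↦2, 149↦9, 153↦3.
No residue repeats among the 10 elements, so no pair has difference ≡ 0 (mod 10).

No, no such pair exists.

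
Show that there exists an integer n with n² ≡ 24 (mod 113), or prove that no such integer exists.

Apply Euler's criterion with the prime 113: 24 is a quadratic residue iff 24^56 ≡ 1 (mod 113), and a non-residue iff it is ≡ −1.
Squaring successively (mod 113): 24^2 = 576 ≡ 11; 24^4 ≡ 11² = 121 ≡ 8; 24^8 ≡ 8² = 64 ≡ 64; 24^16 ≡ 64² = 4096 ≡ 28; 24^32 ≡ 28² = 784 ≡ 106.
Since 56 = 32 + 16 + 8, 24^56 ≡ 106 · 28 · 64; multiplying out mod 113: 106·28 = 2968 ≡ 30, then 30·64 = 1920 ≡ 112. Thus 24^56 ≡ 112 ≡ −1 (mod 113).
By Euler's criterion 24 is a quadratic non-residue mod 113: no n satisfies n² ≡ 24 (mod 113).

No, no such integer exists.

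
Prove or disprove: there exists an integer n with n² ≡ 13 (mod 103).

n = 61

Take n = 61. Then 61² = 3721 = 36·103 + 13, so 61² ≡ 13 (mod 103).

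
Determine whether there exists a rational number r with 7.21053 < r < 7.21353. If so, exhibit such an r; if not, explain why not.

Look for a denominator N such that an integer falls strictly between N·7.21053 and N·7.21353. N = 33 works: 33·7.21053 = 237.94749 < 238 < 238.04649 = 33·7.21353.
Hence 238/33 is a rational number with 7.21053 < 238/33 < 7.21353.

r = 238/33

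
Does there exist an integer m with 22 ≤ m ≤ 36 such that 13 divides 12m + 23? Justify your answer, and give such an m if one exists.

At m = 22 the value 287 is not a multiple of 13. Try m = 23: 12·23 + 23 = 299 = 23·13, which is divisible by 13.

m = 23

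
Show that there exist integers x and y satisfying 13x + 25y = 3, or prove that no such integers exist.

x = 6, y = -3

Since gcd(13, 25) = 1, every integer is an integer combination of 13 and 25.
Euclidean algorithm: 25 = 1·13 + 12, 13 = 1·12 + 1, 12 = 12·1 + 0.
Unwinding: 1 = 13 − 1·12 = 13 − (25 − 1·13) = −25 + 2·13, i.e. 13·2 + 25·(-1) = 1.
Scaling by 3 gives the particular solution (x, y) = (6, -3).
Indeed 13·6 + 25·(-3) = 78 − 75 = 3.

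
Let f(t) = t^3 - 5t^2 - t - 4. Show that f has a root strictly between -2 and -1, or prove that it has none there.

The endpoint values f(-2) = -30 and f(-1) = -9 are both negative. Claim: f(t) < 0 for every t in (-2, -1).
Substitute t = -1 − u, where 0 < u < 1 on the interval. Expanding, f(-1 − u) = -u^3 - 8u^2 - 12u - 9.
All 4 nonzero coefficients of this polynomial in u are negative; hence for u > 0 the value is a sum of negative terms (the constant -9 among them).
Therefore f(t) < 0 throughout (-2, -1), and f has no zero there.

No such root exists.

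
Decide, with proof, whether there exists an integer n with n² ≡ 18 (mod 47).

n = 26

n = 26 works: 26² = 676, and 676 − 18 = 658 = 14·47.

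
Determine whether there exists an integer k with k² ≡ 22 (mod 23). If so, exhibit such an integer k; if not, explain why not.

No such integer exists.

Apply Euler's criterion with the prime 23: 22 is a quadratic residue iff 22^11 ≡ 1 (mod 23), and a non-residue iff it is ≡ −1.
Repeated squaring mod 23: 22^2 = 484 ≡ 1; 22^4 ≡ 1² = 1 ≡ 1; 22^8 ≡ 1² = 1 ≡ 1.
Since 11 = 8 + 2 + 1, 22^11 ≡ 1 · 1 · 22; multiplying out mod 23: 1·1 = 1 ≡ 1, then 1·22 = 22 ≡ 22. Thus 22^11 ≡ 22 ≡ −1 (mod 23).
The value −1 means 22 is a non-residue modulo 23, so k² ≡ 22 (mod 23) is impossible.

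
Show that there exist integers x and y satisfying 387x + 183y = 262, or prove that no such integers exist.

No such integers exist.

Any value of 387x + 183y is a multiple of gcd(387, 183) = 3.
But 262 = 3·87 + 1, so 3 ∤ 262.
Therefore 387x + 183y = 262 has no solution in integers.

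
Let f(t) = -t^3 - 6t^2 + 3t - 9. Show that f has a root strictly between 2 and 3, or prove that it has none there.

f(2) = -35 and f(3) = -81, both negative, so a sign-change argument is unavailable; we show f keeps this sign on the whole interval.
Shift to the endpoint 2: with t = 2 + u (0 < u < 1), one computes f(2 + u) = -u^3 - 12u^2 - 33u - 35.
The nonzero coefficients here are all negative, so for u > 0 every term is negative (or zero), and the constant term -35 is strictly negative.
Therefore f(t) < 0 throughout (2, 3), and f has no zero there.

No.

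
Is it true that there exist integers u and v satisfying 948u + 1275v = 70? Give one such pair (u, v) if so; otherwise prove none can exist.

There are no such integers.

Both 948 and 1275 are divisible by gcd(948, 1275) = 3, hence so is any combination 948u + 1275v.
But 70 = 3·23 + 1, so 3 ∤ 70.
So the equation is unsolvable over ℤ.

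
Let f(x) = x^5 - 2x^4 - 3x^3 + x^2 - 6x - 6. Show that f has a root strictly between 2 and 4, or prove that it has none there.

f(2) = -38 and f(4) = 306, which have opposite signs.
Since f is a polynomial it is continuous on [2, 4].
By the Intermediate Value Theorem f must vanish at some point of (2, 4).

Yes, f has a root in the interval.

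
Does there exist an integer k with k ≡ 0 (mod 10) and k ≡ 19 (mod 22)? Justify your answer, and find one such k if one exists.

No, no such integer exists.

gcd(10, 22) = 2. If k ≡ 0 (mod 10) and k ≡ 19 (mod 22), then k ≡ 0 (mod 2) and k ≡ 19 (mod 2).
But 0 mod 2 = 0 while 19 mod 2 = 1, a contradiction.
Hence the system has no solution.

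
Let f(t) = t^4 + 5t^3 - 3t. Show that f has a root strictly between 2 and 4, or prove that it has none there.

The endpoint values f(2) = 50 and f(4) = 564 are both positive. Claim: f(t) > 0 for every t in (2, 4).
Shift to the endpoint 2: with t = 2 + u (0 < u < 2), one computes f(2 + u) = u^4 + 13u^3 + 54u^2 + 89u + 50.
All 5 nonzero coefficients of this polynomial in u are positive; hence for u > 0 the value is a sum of positive terms (the constant 50 among them).
Therefore f(t) > 0 throughout (2, 4), and f has no zero there.

f has no root in that interval.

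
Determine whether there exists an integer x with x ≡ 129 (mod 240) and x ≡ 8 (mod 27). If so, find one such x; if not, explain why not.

Reduce both congruences modulo 3, which divides 240 and 27: they say x ≡ 129 (mod 3) and x ≡ 8 (mod 3).
However 129 ≡ 0 and 8 ≡ 2 (mod 3), and 0 ≠ 2.
Therefore no such x exists.

No such integer exists.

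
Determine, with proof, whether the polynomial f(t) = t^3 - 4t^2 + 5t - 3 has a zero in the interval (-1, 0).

The endpoint values f(-1) = -13 and f(0) = -3 are both negative. Claim: f(t) < 0 for every t in (-1, 0).
Shift to the endpoint 0: with t = −u (0 < u < 1), one computes f(−u) = -u^3 - 4u^2 - 5u - 3.
The nonzero coefficients here are all negative, so for u > 0 every term is negative (or zero), and the constant term -3 is strictly negative.
Therefore f(t) < 0 throughout (-1, 0), and f has no zero there.

No such root exists.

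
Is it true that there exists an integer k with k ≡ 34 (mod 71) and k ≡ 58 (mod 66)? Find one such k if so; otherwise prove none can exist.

k = 1312

gcd(71, 66) = 1, so the Chinese Remainder Theorem guarantees exactly one residue class mod 4686 satisfying both.
Any solution of the first congruence is k = 34 + 71t; substituting into the second, 71t ≡ 58 − 34 ≡ 24 (mod 66).
71 ≡ 5 (mod 66), so this reads 5t ≡ 24 (mod 66). To invert 5 modulo 66: 66 = 13·5 + 1, 5 = 5·1 + 0, and unwinding, 1 = 66 − 13·5. Thus 5⁻¹ ≡ -13 ≡ 53 (mod 66).
Therefore t ≡ 53·24 = 1272 ≡ 18 (mod 66).
Taking t = 18 gives k = 34 + 71·18 = 1312.
Verify: 1312 = 18·71 + 34 and 1312 = 19·66 + 58. ✓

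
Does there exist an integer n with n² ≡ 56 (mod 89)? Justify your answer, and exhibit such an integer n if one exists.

No, no such integer exists.

Apply Euler's criterion with the prime 89: 56 is a quadratic residue iff 56^44 ≡ 1 (mod 89), and a non-residue iff it is ≡ −1.
Squaring successively (mod 89): 56^2 = 3136 ≡ 21; 56^4 ≡ 21² = 441 ≡ 85; 56^8 ≡ 85² = 7225 ≡ 16; 56^16 ≡ 16² = 256 ≡ 78; 56^32 ≡ 78² = 6084 ≡ 32.
Since 44 = 32 + 8 + 4, 56^44 ≡ 32 · 16 · 85; multiplying out mod 89: 32·16 = 512 ≡ 67, then 67·85 = 5695 ≡ 88. Thus 56^44 ≡ 88 ≡ −1 (mod 89).
By Euler's criterion 56 is a quadratic non-residue mod 89: no n satisfies n² ≡ 56 (mod 89).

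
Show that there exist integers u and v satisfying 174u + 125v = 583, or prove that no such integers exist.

u = 17, v = -19

174 and 125 are coprime, so 174u + 125v ranges over all of ℤ.
Run the Euclidean algorithm on 174 and 125: 174 = 1·125 + 49, 125 = 2·49 + 27, 49 = 1·27 + 22, 27 = 1·22 + 5, 22 = 4·5 + 2, 5 = 2·2 + 1, 2 = 2·1 + 0.
Unwinding: 1 = 5 − 2·2 = 5 − 2·(22 − 4·5) = −2·22 + 9·5 = −2·22 + 9·(27 − 1·22) = 9·27 − 11·22 = 9·27 − 11·(49 − 1·27) = −11·49 + 20·27 = −11·49 + 20·(125 − 2·49) = 20·125 − 51·49 = 20·125 − 51·(174 − 1·125) = −51·174 + 71·125, i.e. 174·(-51) + 125·71 = 1.
Multiplying through by 583: u = (-51)·583 = -29733, v = 71·583 = 41393 is a solution.
The general solution is u = -29733 + 125k, v = 41393 − 174k; taking k = 238 gives the smaller pair u = 17, v = -19.
Indeed 174·17 + 125·(-19) = 2958 − 2375 = 583.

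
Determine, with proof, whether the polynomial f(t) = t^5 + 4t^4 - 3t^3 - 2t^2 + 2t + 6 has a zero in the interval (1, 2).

No such root exists.

f(1) = 8 and f(2) = 74, both positive, so a sign-change argument is unavailable; we show f keeps this sign on the whole interval.
Shift to the endpoint 1: with t = 1 + u (0 < u < 1), one computes f(1 + u) = u^5 + 9u^4 + 23u^3 + 23u^2 + 10u + 8.
The nonzero coefficients here are all positive, so for u > 0 every term is positive (or zero), and the constant term 8 is strictly positive.
Therefore f(t) > 0 throughout (1, 2), and f has no zero there.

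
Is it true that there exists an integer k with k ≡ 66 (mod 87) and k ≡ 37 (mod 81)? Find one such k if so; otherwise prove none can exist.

No such integer exists.

gcd(87, 81) = 3. If k ≡ 66 (mod 87) and k ≡ 37 (mod 81), then k ≡ 66 (mod 3) and k ≡ 37 (mod 3).
These are incompatible: 66 − 37 = 29 is not divisible by 3.
Hence the system has no solution.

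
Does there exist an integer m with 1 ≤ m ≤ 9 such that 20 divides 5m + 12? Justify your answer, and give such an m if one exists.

For m = 1, 2, …, 9 the values of 5m + 12 modulo 20 are 17, 2, 7, 12, 17, 2, 7, 12, 17 respectively.
The residue 0 does not occur, so no m in [1, 9] makes 5m + 12 a multiple of 20.

No such integer m in that range exists.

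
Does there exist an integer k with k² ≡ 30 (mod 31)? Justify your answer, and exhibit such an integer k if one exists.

No, no such integer exists.

31 is prime, so by Euler's criterion 30 is a square mod 31 iff 30^((31−1)/2) = 30^15 ≡ 1 (mod 31).
Repeated squaring mod 31: 30^2 = 900 ≡ 1; 30^4 ≡ 1² = 1 ≡ 1; 30^8 ≡ 1² = 1 ≡ 1.
Since 15 = 8 + 4 + 2 + 1, 30^15 ≡ 1 · 1 · 1 · 30; multiplying out mod 31: 1·1 = 1 ≡ 1, then 1·1 = 1 ≡ 1, then 1·30 = 30 ≡ 30. Thus 30^15 ≡ 30 ≡ −1 (mod 31).
By Euler's criterion 30 is a quadratic non-residue mod 31: no k satisfies k² ≡ 30 (mod 31).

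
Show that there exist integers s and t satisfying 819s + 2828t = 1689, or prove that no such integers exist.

Any value of 819s + 2828t is a multiple of gcd(819, 2828) = 7.
However 1689 leaves remainder 2 on division by 7.
Hence no integers s, t satisfy the equation.

No such integers exist.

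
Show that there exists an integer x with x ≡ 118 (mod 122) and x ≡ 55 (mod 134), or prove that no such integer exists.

Both moduli are multiples of 2 = gcd(122, 134), so any solution would satisfy x ≡ 118 and x ≡ 55 modulo 2 simultaneously.
But 118 mod 2 = 0 while 55 mod 2 = 1, a contradiction.
So no integer satisfies both congruences.

There is no such integer.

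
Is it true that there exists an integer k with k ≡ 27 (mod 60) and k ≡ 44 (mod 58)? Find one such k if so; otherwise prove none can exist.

No such integer exists.

Reduce both congruences modulo 2, which divides 60 and 58: they say k ≡ 27 (mod 2) and k ≡ 44 (mod 2).
But 27 mod 2 = 1 while 44 mod 2 = 0, a contradiction.
So no integer satisfies both congruences.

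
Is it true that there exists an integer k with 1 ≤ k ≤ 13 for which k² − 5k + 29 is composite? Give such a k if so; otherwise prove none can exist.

At k = 6: 6² − 5·6 + 29 = 35 = 5·7, which is composite.

k = 6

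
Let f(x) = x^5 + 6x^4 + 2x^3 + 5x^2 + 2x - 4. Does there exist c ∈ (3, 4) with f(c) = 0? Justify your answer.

The endpoint values f(3) = 830 and f(4) = 2772 are both positive. Claim: f(x) > 0 for every x in (3, 4).
Shift to the endpoint 3: with x = 3 + u (0 < u < 1), one computes f(3 + u) = u^5 + 21u^4 + 164u^3 + 617u^2 + 1139u + 830.
All 6 nonzero coefficients of this polynomial in u are positive; hence for u > 0 the value is a sum of positive terms (the constant 830 among them).
So f is strictly positive on (3, 4); no root exists in the interval.

f has no root in that interval.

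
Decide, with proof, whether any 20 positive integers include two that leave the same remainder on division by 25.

Consider the 20 integers 10, 11, …, 29. They lie in distinct residue classes modulo 25, since 20 ≤ 25.
Hence this collection has no pair with equal remainders mod 25, disproving the claim.

No, the set {10, 11, 12, 13, 14, 15, 16, 17, 18, 19, 20, 21, 22, 23, 24, 25, 26, 27, 28, 29} is a counterexample.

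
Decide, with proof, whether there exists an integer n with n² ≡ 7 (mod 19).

n = 8

n = 8 works: 8² = 64, and 64 − 7 = 57 = 3·19.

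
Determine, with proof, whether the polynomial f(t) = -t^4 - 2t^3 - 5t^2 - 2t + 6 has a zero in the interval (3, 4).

f(3) = -180 and f(4) = -466, both negative, so a sign-change argument is unavailable; we show f keeps this sign on the whole interval.
Substitute t = 3 + u, where 0 < u < 1 on the interval. Expanding, f(3 + u) = -u^4 - 14u^3 - 77u^2 - 194u - 180.
All 5 nonzero coefficients of this polynomial in u are negative; hence for u > 0 the value is a sum of negative terms (the constant -180 among them).
So f is strictly negative on (3, 4); no root exists in the interval.

f has no root in that interval.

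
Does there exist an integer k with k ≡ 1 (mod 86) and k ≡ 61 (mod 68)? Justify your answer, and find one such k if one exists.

gcd(86, 68) = 2. A simultaneous solution exists iff 1 ≡ 61 (mod 2); here 1 mod 2 = 1 = 61 mod 2, so it does.
Write k = 1 + 86t. Then 86t ≡ 61 − 1 ≡ 60 (mod 68); dividing through by 2 gives 43t ≡ 30 (mod 34).
43 ≡ 9 (mod 34), so this reads 9t ≡ 30 (mod 34). Since 9·19 = 171 = 5·34 + 1, the inverse of 9 mod 34 is 19.
Multiplying by 19: t ≡ 19·30 = 570 ≡ 26 (mod 34).
Then k = 1 + 86·26 = 2237.
Check: 2237 mod 86 = 1, 2237 mod 68 = 61. ✓

k = 2237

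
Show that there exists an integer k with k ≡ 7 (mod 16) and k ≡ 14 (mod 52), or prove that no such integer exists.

gcd(16, 52) = 4. If k ≡ 7 (mod 16) and k ≡ 14 (mod 52), then k ≡ 7 (mod 4) and k ≡ 14 (mod 4).
But 7 mod 4 = 3 while 14 mod 4 = 2, a contradiction.
So no integer satisfies both congruences.

No such integer exists.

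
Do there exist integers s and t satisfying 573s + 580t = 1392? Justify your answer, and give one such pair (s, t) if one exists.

Since gcd(573, 580) = 1, every integer is an integer combination of 573 and 580.
Euclidean algorithm: 580 = 1·573 + 7, 573 = 81·7 + 6, 7 = 1·6 + 1, 6 = 6·1 + 0.
Unwinding: 1 = 7 − 1·6 = 7 − (573 − 81·7) = −573 + 82·7 = −573 + 82·(580 − 1·573) = 82·580 − 83·573, i.e. 573·(-83) + 580·82 = 1.
Scaling by 1392 gives the particular solution (s, t) = (-115536, 114144).
The general solution is s = -115536 + 580k, t = 114144 − 573k; taking k = 200 gives the smaller pair s = 464, t = -456.
Indeed 573·464 + 580·(-456) = 265872 − 264480 = 1392.

s = 464, t = -456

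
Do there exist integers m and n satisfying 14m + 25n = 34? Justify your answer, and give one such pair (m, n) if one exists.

Since gcd(14, 25) = 1, every integer is an integer combination of 14 and 25.
Dividing repeatedly: 25 = 1·14 + 11, 14 = 1·11 + 3, 11 = 3·3 + 2, 3 = 1·2 + 1, 2 = 2·1 + 0.
Unwinding: 1 = 3 − 1·2 = 3 − (11 − 3·3) = −11 + 4·3 = −11 + 4·(14 − 1·11) = 4·14 − 5·11 = 4·14 − 5·(25 − 1·14) = −5·25 + 9·14, i.e. 14·9 + 25·(-5) = 1.
Scaling by 34 gives the particular solution (m, n) = (306, -170).
Subtracting 12·25 from m and adding 12·14 to n gives the tidier solution (6, -2).
Check: 14·6 + 25·(-2) = 84 − 50 = 34. ✓

m = 6, n = -2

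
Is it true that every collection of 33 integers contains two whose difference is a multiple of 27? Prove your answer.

There are exactly 27 possible remainders on division by 27.
With 33 integers and only 27 classes, the pigeonhole principle forces two of them, say a and b, into the same class.
Their difference a − b is then a multiple of 27.

Yes.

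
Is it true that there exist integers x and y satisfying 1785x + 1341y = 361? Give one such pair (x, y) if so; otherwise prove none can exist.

No such integers exist.

Any value of 1785x + 1341y is a multiple of gcd(1785, 1341) = 3.
But 361 is not a multiple of 3 (it leaves remainder 1).
Therefore 1785x + 1341y = 361 has no solution in integers.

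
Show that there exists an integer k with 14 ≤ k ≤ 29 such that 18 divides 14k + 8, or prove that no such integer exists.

At k = 20 we get 14·20 + 8 = 288, and 288 = 18·16.

k = 20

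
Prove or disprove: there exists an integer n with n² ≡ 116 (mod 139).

n = 33 works: 33² = 1089, and 1089 − 116 = 973 = 7·139.

n = 33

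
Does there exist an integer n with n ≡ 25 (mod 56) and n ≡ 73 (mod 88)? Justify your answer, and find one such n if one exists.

n = 249

gcd(56, 88) = 8. A simultaneous solution exists iff 25 ≡ 73 (mod 8); here 25 mod 8 = 1 = 73 mod 8, so it does.
The integers ≡ 25 (mod 56) are 25, 81, 137, 193, 249, …; their remainders mod 88 are 25, 81, 49, 17, 73, so n = 249 is the first that is ≡ 73 (mod 88).
Verify: 249 = 4·56 + 25 and 249 = 2·88 + 73. ✓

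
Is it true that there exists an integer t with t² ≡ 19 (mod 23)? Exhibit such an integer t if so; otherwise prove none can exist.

Apply Euler's criterion with the prime 23: 19 is a quadratic residue iff 19^11 ≡ 1 (mod 23), and a non-residue iff it is ≡ −1.
Squaring successively (mod 23): 19^2 = 361 ≡ 16; 19^4 ≡ 16² = 256 ≡ 3; 19^8 ≡ 3² = 9 ≡ 9.
Since 11 = 8 + 2 + 1, 19^11 ≡ 9 · 16 · 19; multiplying out mod 23: 9·16 = 144 ≡ 6, then 6·19 = 114 ≡ 22. Thus 19^11 ≡ 22 ≡ −1 (mod 23).
The value −1 means 19 is a non-residue modulo 23, so t² ≡ 19 (mod 23) is impossible.

No, no such integer exists.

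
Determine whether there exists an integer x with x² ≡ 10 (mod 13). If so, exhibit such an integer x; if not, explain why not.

x = 6

x = 6 works: 6² = 36, and 36 − 10 = 26 = 2·13.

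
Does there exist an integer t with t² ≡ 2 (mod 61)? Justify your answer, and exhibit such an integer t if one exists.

Apply Euler's criterion with the prime 61: 2 is a quadratic residue iff 2^30 ≡ 1 (mod 61), and a non-residue iff it is ≡ −1.
Squaring successively (mod 61): 2^2 = 4 ≡ 4; 2^4 ≡ 4² = 16 ≡ 16; 2^8 ≡ 16² = 256 ≡ 12; 2^16 ≡ 12² = 144 ≡ 22.
Since 30 = 16 + 8 + 4 + 2, 2^30 ≡ 22 · 12 · 16 · 4; multiplying out mod 61: 22·12 = 264 ≡ 20, then 20·16 = 320 ≡ 15, then 15·4 = 60 ≡ 60. Thus 2^30 ≡ 60 ≡ −1 (mod 61).
By Euler's criterion 2 is a quadratic non-residue mod 61: no t satisfies t² ≡ 2 (mod 61).

No, no such integer exists.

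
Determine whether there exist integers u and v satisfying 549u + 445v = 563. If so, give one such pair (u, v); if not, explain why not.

u = 352, v = -433

549 and 445 are coprime, so 549u + 445v ranges over all of ℤ.
Dividing repeatedly: 549 = 1·445 + 104, 445 = 4·104 + 29, 104 = 3·29 + 17, 29 = 1·17 + 12, 17 = 1·12 + 5, 12 = 2·5 + 2, 5 = 2·2 + 1, 2 = 2·1 + 0.
Back-substituting, 1 = 5 − 2·2 = 5 − 2·(12 − 2·5) = −2·12 + 5·5 = −2·12 + 5·(17 − 1·12) = 5·17 − 7·12 = 5·17 − 7·(29 − 1·17) = −7·29 + 12·17 = −7·29 + 12·(104 − 3·29) = 12·104 − 43·29 = 12·104 − 43·(445 − 4·104) = −43·445 + 184·104 = −43·445 + 184·(549 − 1·445) = 184·549 − 227·445; that is, 549·184 + 445·(-227) = 1.
Scaling by 563 gives the particular solution (u, v) = (103592, -127801).
The general solution is u = 103592 + 445k, v = -127801 − 549k; taking k = -232 gives the smaller pair u = 352, v = -433.
Indeed 549·352 + 445·(-433) = 193248 − 192685 = 563.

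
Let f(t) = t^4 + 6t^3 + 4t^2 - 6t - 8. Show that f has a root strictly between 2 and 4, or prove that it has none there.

The endpoint values f(2) = 60 and f(4) = 672 are both positive. Claim: f(t) > 0 for every t in (2, 4).
Shift to the endpoint 2: with t = 2 + u (0 < u < 2), one computes f(2 + u) = u^4 + 14u^3 + 64u^2 + 114u + 60.
All 5 nonzero coefficients of this polynomial in u are positive; hence for u > 0 the value is a sum of positive terms (the constant 60 among them).
Therefore f(t) > 0 throughout (2, 4), and f has no zero there.

No.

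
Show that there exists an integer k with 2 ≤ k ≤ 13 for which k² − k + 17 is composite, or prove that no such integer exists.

No such integer k in that range exists.

The values for k = 2, 3, …, 13 are 19, 23, 29, 37, 47, 59, 73, 89, 107, 127, 149, 173, and each of these is prime.
So no value in the range makes the expression composite.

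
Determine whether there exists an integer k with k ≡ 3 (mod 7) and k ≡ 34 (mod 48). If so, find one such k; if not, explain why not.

k = 178

The moduli 7 and 48 are coprime, so by the Chinese Remainder Theorem a unique solution modulo 336 exists.
Write k = 3 + 7t and require 3 + 7t ≡ 34 (mod 48), i.e. 7t ≡ 31 (mod 48).
To invert 7 modulo 48: 48 = 6·7 + 6, 7 = 1·6 + 1, 6 = 6·1 + 0, and unwinding, 1 = 7 − 1·6 = 7 − (48 − 6·7) = −48 + 7·7. Thus 7⁻¹ ≡ 7 (mod 48).
Therefore t ≡ 7·31 = 217 ≡ 25 (mod 48).
Taking t = 25 gives k = 3 + 7·25 = 178.
Check: 178 mod 7 = 3, 178 mod 48 = 34. ✓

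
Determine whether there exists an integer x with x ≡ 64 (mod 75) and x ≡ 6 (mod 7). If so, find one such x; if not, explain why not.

Since 75 and 7 share no common factor, CRT says the pair of congruences has a solution (unique mod 525).
Write x = 64 + 75t and require 64 + 75t ≡ 6 (mod 7), i.e. 75t ≡ 5 (mod 7).
75 ≡ 5 (mod 7), so this reads 5t ≡ 5 (mod 7). Since 5·3 = 15 = 2·7 + 1, the inverse of 5 mod 7 is 3.
Therefore t ≡ 3·5 = 15 ≡ 1 (mod 7).
Taking t = 1 gives x = 64 + 75·1 = 139.
Indeed 139 ≡ 64 (mod 75) and 139 ≡ 6 (mod 7).

x = 139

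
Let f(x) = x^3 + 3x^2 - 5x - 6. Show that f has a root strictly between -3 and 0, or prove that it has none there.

f(-3) = 9 and f(0) = -6, which have opposite signs.
f is continuous everywhere (it is a polynomial), in particular on [-3, 0].
By the Intermediate Value Theorem, f takes the value 0 somewhere in the open interval.

Yes, f has a root in the interval.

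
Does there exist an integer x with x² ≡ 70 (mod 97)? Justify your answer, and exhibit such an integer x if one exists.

x = 19 works: 19² = 361, and 361 − 70 = 291 = 3·97.

x = 19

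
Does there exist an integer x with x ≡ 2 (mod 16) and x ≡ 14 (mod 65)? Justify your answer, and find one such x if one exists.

x = 274

The moduli 16 and 65 are coprime, so by the Chinese Remainder Theorem a unique solution modulo 1040 exists.
Any solution of the first congruence is x = 2 + 16t; substituting into the second, 16t ≡ 14 − 2 ≡ 12 (mod 65).
Since 16·61 = 976 = 15·65 + 1, the inverse of 16 mod 65 is 61.
Therefore t ≡ 61·12 = 732 ≡ 17 (mod 65).
With t = 17: x = 2 + 16·17 = 274.
Indeed 274 ≡ 2 (mod 16) and 274 ≡ 14 (mod 65).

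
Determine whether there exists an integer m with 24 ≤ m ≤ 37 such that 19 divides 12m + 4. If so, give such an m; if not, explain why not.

Try m = 25: 12·25 + 4 = 304 = 16·19, which is divisible by 19.

m = 25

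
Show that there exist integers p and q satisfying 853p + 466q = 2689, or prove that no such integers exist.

853 and 466 are coprime, so 853p + 466q ranges over all of ℤ.
Dividing repeatedly: 853 = 1·466 + 387, 466 = 1·387 + 79, 387 = 4·79 + 71, 79 = 1·71 + 8, 71 = 8·8 + 7, 8 = 1·7 + 1, 7 = 7·1 + 0.
Unwinding: 1 = 8 − 1·7 = 8 − (71 − 8·8) = −71 + 9·8 = −71 + 9·(79 − 1·71) = 9·79 − 10·71 = 9·79 − 10·(387 − 4·79) = −10·387 + 49·79 = −10·387 + 49·(466 − 1·387) = 49·466 − 59·387 = 49·466 − 59·(853 − 1·466) = −59·853 + 108·466, i.e. 853·(-59) + 466·108 = 1.
Multiplying through by 2689: p = (-59)·2689 = -158651, q = 108·2689 = 290412 is a solution.
The general solution is p = -158651 + 466k, q = 290412 − 853k; taking k = 341 gives the smaller pair p = 255, q = -461.
Check: 853·255 + 466·(-461) = 217515 − 214826 = 2689. ✓

p = 255, q = -461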